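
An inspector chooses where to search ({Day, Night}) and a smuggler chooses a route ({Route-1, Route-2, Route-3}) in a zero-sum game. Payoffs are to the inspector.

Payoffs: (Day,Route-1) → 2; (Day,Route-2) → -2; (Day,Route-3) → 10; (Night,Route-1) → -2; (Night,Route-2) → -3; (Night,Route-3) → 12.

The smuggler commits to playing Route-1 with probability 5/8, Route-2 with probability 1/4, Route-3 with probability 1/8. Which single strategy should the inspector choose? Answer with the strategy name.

Day

Expected payoff of Day: (5/8)·2 + (1/4)·(-2) + (1/8)·10 = 2.
Expected payoff of Night: (5/8)·(-2) + (1/4)·(-3) + (1/8)·12 = -1/2.
The largest is 2, so the inspector's best response is Day.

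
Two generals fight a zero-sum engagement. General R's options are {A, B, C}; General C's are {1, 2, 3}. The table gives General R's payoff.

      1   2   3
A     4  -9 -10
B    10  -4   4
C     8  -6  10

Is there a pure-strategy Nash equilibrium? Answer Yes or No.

Yes

Row minima: A → -10, B → -4, C → -6; maximin = -4.
Column maxima: 1 → 10, 2 → -4, 3 → 10; minimax = -4.
maximin = minimax = -4, so a saddle point exists.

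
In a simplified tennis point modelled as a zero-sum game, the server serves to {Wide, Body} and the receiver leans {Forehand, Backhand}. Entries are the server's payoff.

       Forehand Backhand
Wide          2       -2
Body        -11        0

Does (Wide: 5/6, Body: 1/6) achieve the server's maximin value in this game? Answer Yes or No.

Against Forehand this mix gives (5/6)·2 + (1/6)·(-11) = -1/6.
Against Backhand this mix gives (5/6)·(-2) + (1/6)·0 = -5/3.
The receiver will play Backhand, holding the server to -5/3. Shifting weight toward the row that does better against Backhand would raise this floor (the equalizing mix achieves -22/15 against both Backhand and Forehand), so the proposed strategy is not optimal.

No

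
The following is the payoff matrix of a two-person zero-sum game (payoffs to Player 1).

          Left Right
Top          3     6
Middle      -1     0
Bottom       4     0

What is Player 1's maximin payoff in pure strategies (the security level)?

Row minima: Top → 3, Middle → -1, Bottom → 0.
The best of these is 3.

3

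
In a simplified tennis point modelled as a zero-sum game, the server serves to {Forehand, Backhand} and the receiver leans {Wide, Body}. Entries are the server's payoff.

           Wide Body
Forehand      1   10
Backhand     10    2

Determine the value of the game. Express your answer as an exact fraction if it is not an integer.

Row minima: Forehand → 1, Backhand → 2; maximin = 2.
Column maxima: Wide → 10, Body → 10; minimax = 10.
2 ≠ 10, so there is no saddle point; optimal play is mixed.
Let the server play Forehand with probability p. Expected payoff against Wide: 1p + 10(1−p) = −9p + 10; against Body: 10p + 2(1−p) = 8p + 2.
Setting these equal: −9p + 10 = 8p + 2 ⇒ −17p = -8 ⇒ p = 8/17, and the value is (-9)·(8/17) + 10 = 98/17.
For the receiver: with q = P(Wide), equating Forehand's and Backhand's payoffs gives −9q + 10 = 8q + 2 ⇒ q = 8/17.

98/17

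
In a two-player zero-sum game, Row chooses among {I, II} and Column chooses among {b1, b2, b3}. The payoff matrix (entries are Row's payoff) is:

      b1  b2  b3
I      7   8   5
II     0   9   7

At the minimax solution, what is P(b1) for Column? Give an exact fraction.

2/9

Row minima: I → 5, II → 0; maximin = 5.
Column maxima: b1 → 7, b2 → 9, b3 → 7; minimax = 7.
5 ≠ 7, so there is no saddle point; optimal play is mixed.
b2 is strictly dominated by b1 (it gives Row strictly more in every row), so Column never plays it.
On the remaining 2×2 (I, II vs b1, b3):
Let Row play I with probability p. Expected payoff against b1: 7p + 0(1−p) = 7p; against b3: 5p + 7(1−p) = −2p + 7.
Setting these equal: 7p = −2p + 7 ⇒ 9p = 7 ⇒ p = 7/9, and the value is (7)·(7/9) = 49/9.
For Column: with q = P(b1), equating I's and II's payoffs gives 2q + 5 = −7q + 7 ⇒ q = 2/9.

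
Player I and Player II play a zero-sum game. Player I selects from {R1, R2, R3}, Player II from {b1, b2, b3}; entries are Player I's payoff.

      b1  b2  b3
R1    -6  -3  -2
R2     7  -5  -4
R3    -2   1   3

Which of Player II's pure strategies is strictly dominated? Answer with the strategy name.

b2 holds Player I's payoff strictly below b3 in every row: -3 < -2, -5 < -4, 1 < 3.
So b3 is strictly dominated for Player II.

b3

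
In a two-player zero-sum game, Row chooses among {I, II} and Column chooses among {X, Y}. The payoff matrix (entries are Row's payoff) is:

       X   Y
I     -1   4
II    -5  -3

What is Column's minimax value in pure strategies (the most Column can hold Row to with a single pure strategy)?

Column maxima: X → -1, Y → 4.
The smallest of these is -1.

-1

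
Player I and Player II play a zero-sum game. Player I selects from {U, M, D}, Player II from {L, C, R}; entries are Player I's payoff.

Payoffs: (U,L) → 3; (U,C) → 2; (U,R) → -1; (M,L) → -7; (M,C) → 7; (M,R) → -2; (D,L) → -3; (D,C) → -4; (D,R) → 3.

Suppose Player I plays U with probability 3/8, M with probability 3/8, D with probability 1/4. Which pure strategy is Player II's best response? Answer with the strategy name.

L

If Player II plays L, Player I's expected payoff is (3/8)·3 + (3/8)·(-7) + (1/4)·(-3) = -9/4.
If Player II plays C, Player I's expected payoff is (3/8)·2 + (3/8)·7 + (1/4)·(-4) = 19/8.
If Player II plays R, Player I's expected payoff is (3/8)·(-1) + (3/8)·(-2) + (1/4)·3 = -3/8.
Player II minimizes Player I's payoff; the smallest is -9/4, so the best response is L.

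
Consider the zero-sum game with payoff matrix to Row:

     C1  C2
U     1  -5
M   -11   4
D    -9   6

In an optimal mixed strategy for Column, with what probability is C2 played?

10/21

Row minima: U → -5, M → -11, D → -9; maximin = -5.
Column maxima: C1 → 1, C2 → 6; minimax = 1.
-5 ≠ 1, so there is no saddle point; optimal play is mixed.
M is strictly dominated by D, so Row never plays it.
On the remaining 2×2 (U, D vs C1, C2):
Let Row play U with probability p. Expected payoff against C1: 1p + (-9)(1−p) = 10p − 9; against C2: (-5)p + 6(1−p) = −11p + 6.
Setting these equal: 10p − 9 = −11p + 6 ⇒ 21p = 15 ⇒ p = 5/7, and the value is (10)·(5/7) − 9 = -13/7.
For Column: with q = P(C1), equating U's and D's payoffs gives 6q − 5 = −15q + 6 ⇒ q = 11/21.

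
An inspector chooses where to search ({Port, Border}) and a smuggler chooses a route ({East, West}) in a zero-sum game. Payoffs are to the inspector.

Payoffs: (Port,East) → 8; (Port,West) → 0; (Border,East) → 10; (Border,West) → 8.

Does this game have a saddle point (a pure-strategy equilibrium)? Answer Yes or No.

Row minima: Port → 0, Border → 8; maximin = 8.
Column maxima: East → 10, West → 8; minimax = 8.
maximin = minimax = 8, so a saddle point exists.

Yes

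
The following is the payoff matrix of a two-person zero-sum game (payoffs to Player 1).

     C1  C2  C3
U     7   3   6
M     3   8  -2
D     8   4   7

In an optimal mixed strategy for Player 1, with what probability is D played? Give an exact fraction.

Row minima: U → 3, M → -2, D → 4; maximin = 4.
Column maxima: C1 → 8, C2 → 8, C3 → 7; minimax = 7.
4 ≠ 7, so there is no saddle point; optimal play is mixed.
U is strictly dominated by D, so Player 1 never plays it.
C1 is strictly dominated by C3 (it gives Player 1 strictly more in every row), so Player 2 never plays it.
On the remaining 2×2 (M, D vs C2, C3):
Let Player 1 play M with probability p. Expected payoff against C2: 8p + 4(1−p) = 4p + 4; against C3: (-2)p + 7(1−p) = −9p + 7.
Setting these equal: 4p + 4 = −9p + 7 ⇒ 13p = 3 ⇒ p = 3/13, and the value is (4)·(3/13) + 4 = 64/13.
For Player 2: with q = P(C2), equating M's and D's payoffs gives 10q − 2 = −3q + 7 ⇒ q = 9/13.

10/13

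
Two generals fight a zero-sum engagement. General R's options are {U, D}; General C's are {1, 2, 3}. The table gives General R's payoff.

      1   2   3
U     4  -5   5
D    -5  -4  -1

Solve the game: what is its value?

-41/10

Row minima: U → -5, D → -5; maximin = -5.
Column maxima: 1 → 4, 2 → -4, 3 → 5; minimax = -4.
-5 ≠ -4, so there is no saddle point; optimal play is mixed.
3 is strictly dominated by 1 (it gives General R strictly more in every row), so General C never plays it.
On the remaining 2×2 (U, D vs 1, 2):
Let General R play U with probability p. Expected payoff against 1: 4p + (-5)(1−p) = 9p − 5; against 2: (-5)p + (-4)(1−p) = −p − 4.
Setting these equal: 9p − 5 = −p − 4 ⇒ 10p = 1 ⇒ p = 1/10, and the value is (9)·(1/10) − 5 = -41/10.
For General C: with q = P(1), equating U's and D's payoffs gives 9q − 5 = −q − 4 ⇒ q = 1/10.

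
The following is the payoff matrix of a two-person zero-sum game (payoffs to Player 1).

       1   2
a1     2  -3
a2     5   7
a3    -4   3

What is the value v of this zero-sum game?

5

Row minima: a1 → -3, a2 → 5, a3 → -4; maximin = 5.
Column maxima: 1 → 5, 2 → 7; minimax = 5.
Since maximin = minimax = 5, there is a saddle point and the value is 5.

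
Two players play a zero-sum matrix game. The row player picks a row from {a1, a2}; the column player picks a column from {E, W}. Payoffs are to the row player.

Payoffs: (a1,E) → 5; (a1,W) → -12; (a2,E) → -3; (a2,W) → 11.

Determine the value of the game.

Row minima: a1 → -12, a2 → -3; maximin = -3.
Column maxima: E → 5, W → 11; minimax = 5.
-3 ≠ 5, so there is no saddle point; optimal play is mixed.
Let the row player play a1 with probability p. Expected payoff against E: 5p + (-3)(1−p) = 8p − 3; against W: (-12)p + 11(1−p) = −23p + 11.
Setting these equal: 8p − 3 = −23p + 11 ⇒ 31p = 14 ⇒ p = 14/31, and the value is (8)·(14/31) − 3 = 19/31.
For the column player: with q = P(E), equating a1's and a2's payoffs gives 17q − 12 = −14q + 11 ⇒ q = 23/31.

19/31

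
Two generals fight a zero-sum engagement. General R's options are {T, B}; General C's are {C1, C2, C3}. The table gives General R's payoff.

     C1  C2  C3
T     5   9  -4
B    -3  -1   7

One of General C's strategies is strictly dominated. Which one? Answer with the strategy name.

C1 holds General R's payoff strictly below C2 in every row: 5 < 9, -3 < -1.
So C2 is strictly dominated for General C.

C2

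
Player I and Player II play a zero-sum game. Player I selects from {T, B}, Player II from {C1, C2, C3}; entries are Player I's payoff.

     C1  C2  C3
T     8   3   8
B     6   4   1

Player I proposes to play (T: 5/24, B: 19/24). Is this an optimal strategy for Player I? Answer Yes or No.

No

Against C1 this mix gives (5/24)·8 + (19/24)·6 = 77/12.
Against C2 this mix gives (5/24)·3 + (19/24)·4 = 91/24.
Against C3 this mix gives (5/24)·8 + (19/24)·1 = 59/24.
Player II will play C3, holding Player I to 59/24. Shifting weight toward the row that does better against C3 would raise this floor (the equalizing mix achieves 29/8 against both C3 and C2), so the proposed strategy is not optimal.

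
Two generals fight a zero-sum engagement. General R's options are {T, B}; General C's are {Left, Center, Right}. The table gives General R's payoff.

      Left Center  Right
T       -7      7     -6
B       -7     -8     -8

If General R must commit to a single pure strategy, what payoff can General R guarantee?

Row minima: T → -7, B → -8.
The best of these is -7.

-7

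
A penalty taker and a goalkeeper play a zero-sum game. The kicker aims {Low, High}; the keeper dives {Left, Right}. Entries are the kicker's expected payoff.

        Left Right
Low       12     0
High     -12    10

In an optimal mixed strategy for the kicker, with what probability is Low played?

11/17

Row minima: Low → 0, High → -12; maximin = 0.
Column maxima: Left → 12, Right → 10; minimax = 10.
0 ≠ 10, so there is no saddle point; optimal play is mixed.
Let the kicker play Low with probability p. Expected payoff against Left: 12p + (-12)(1−p) = 24p − 12; against Right: 0p + 10(1−p) = −10p + 10.
Setting these equal: 24p − 12 = −10p + 10 ⇒ 34p = 22 ⇒ p = 11/17, and the value is (24)·(11/17) − 12 = 60/17.
For the keeper: with q = P(Left), equating Low's and High's payoffs gives 12q = −22q + 10 ⇒ q = 5/17.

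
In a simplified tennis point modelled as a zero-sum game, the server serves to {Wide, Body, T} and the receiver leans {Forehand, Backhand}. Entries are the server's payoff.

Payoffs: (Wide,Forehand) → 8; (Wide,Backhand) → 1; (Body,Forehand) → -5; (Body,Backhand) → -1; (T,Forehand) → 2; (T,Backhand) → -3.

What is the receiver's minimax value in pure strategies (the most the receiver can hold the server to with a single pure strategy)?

1

Column maxima: Forehand → 8, Backhand → 1.
The smallest of these is 1.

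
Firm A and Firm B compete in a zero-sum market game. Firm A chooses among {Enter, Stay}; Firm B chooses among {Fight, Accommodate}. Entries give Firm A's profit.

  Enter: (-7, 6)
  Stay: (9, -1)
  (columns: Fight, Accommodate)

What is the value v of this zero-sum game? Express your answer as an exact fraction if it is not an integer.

47/23

Row minima: Enter → -7, Stay → -1; maximin = -1.
Column maxima: Fight → 9, Accommodate → 6; minimax = 6.
-1 ≠ 6, so there is no saddle point; optimal play is mixed.
Let Firm A play Enter with probability p. Expected payoff against Fight: (-7)p + 9(1−p) = −16p + 9; against Accommodate: 6p + (-1)(1−p) = 7p − 1.
Setting these equal: −16p + 9 = 7p − 1 ⇒ −23p = -10 ⇒ p = 10/23, and the value is (-16)·(10/23) + 9 = 47/23.
For Firm B: with q = P(Fight), equating Enter's and Stay's payoffs gives −13q + 6 = 10q − 1 ⇒ q = 7/23.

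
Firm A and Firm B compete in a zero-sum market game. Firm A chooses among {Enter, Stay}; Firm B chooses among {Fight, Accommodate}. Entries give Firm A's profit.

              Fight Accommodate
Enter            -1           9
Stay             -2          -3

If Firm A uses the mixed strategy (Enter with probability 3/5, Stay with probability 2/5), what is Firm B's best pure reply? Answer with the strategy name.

If Firm B plays Fight, Firm A's expected payoff is (3/5)·(-1) + (2/5)·(-2) = -7/5.
If Firm B plays Accommodate, Firm A's expected payoff is (3/5)·9 + (2/5)·(-3) = 21/5.
Firm B minimizes Firm A's payoff; the smallest is -7/5, so the best response is Fight.

Fight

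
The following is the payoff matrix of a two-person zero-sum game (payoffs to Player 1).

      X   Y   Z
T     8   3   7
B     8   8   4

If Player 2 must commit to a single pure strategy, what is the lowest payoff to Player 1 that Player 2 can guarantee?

7

Column maxima: X → 8, Y → 8, Z → 7.
The smallest of these is 7.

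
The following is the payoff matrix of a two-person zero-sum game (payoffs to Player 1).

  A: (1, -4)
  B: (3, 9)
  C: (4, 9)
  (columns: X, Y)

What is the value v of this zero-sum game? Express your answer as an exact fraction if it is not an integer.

Row minima: A → -4, B → 3, C → 4; maximin = 4.
Column maxima: X → 4, Y → 9; minimax = 4.
Since maximin = minimax = 4, there is a saddle point and the value is 4.

4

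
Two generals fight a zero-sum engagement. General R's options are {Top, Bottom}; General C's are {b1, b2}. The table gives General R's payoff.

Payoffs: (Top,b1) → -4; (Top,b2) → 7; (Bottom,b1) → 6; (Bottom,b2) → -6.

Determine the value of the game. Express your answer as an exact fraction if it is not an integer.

Row minima: Top → -4, Bottom → -6; maximin = -4.
Column maxima: b1 → 6, b2 → 7; minimax = 6.
-4 ≠ 6, so there is no saddle point; optimal play is mixed.
Let General R play Top with probability p. Expected payoff against b1: (-4)p + 6(1−p) = −10p + 6; against b2: 7p + (-6)(1−p) = 13p − 6.
Setting these equal: −10p + 6 = 13p − 6 ⇒ −23p = -12 ⇒ p = 12/23, and the value is (-10)·(12/23) + 6 = 18/23.
For General C: with q = P(b1), equating Top's and Bottom's payoffs gives −11q + 7 = 12q − 6 ⇒ q = 13/23.

18/23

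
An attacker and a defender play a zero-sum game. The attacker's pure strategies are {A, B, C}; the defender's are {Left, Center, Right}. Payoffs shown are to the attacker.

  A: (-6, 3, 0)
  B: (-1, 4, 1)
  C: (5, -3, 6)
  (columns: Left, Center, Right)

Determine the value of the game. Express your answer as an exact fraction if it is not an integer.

Row minima: A → -6, B → -1, C → -3; maximin = -1.
Column maxima: Left → 5, Center → 4, Right → 6; minimax = 4.
-1 ≠ 4, so there is no saddle point; optimal play is mixed.
A is strictly dominated by B, so the attacker never plays it.
Right is strictly dominated by Left (it gives the attacker strictly more in every row), so the defender never plays it.
On the remaining 2×2 (B, C vs Left, Center):
Let the attacker play B with probability p. Expected payoff against Left: (-1)p + 5(1−p) = −6p + 5; against Center: 4p + (-3)(1−p) = 7p − 3.
Setting these equal: −6p + 5 = 7p − 3 ⇒ −13p = -8 ⇒ p = 8/13, and the value is (-6)·(8/13) + 5 = 17/13.
For the defender: with q = P(Left), equating B's and C's payoffs gives −5q + 4 = 8q − 3 ⇒ q = 7/13.

17/13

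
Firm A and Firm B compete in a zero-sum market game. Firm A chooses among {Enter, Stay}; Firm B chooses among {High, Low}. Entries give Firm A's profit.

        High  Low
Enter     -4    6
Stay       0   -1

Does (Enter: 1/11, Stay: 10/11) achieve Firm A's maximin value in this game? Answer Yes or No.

Against High this mix gives (1/11)·(-4) + (10/11)·0 = -4/11.
Against Low this mix gives (1/11)·6 + (10/11)·(-1) = -4/11.
All of Firm B's active replies (High, Low) yield -4/11, and no column does worse for Firm A. The mix makes Firm B indifferent and guarantees -4/11, so it is optimal.

Yes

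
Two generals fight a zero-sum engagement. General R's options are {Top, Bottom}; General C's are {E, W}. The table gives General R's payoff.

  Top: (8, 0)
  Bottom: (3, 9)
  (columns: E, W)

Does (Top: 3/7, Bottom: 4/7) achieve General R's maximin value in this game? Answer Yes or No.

Yes

Against E this mix gives (3/7)·8 + (4/7)·3 = 36/7.
Against W this mix gives (3/7)·0 + (4/7)·9 = 36/7.
All of General C's active replies (E, W) yield 36/7, and no column does worse for General R. The mix makes General C indifferent and guarantees 36/7, so it is optimal.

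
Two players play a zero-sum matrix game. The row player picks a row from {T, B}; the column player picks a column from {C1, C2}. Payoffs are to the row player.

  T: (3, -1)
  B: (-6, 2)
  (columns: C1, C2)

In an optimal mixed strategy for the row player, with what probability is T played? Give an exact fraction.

Row minima: T → -1, B → -6; maximin = -1.
Column maxima: C1 → 3, C2 → 2; minimax = 2.
-1 ≠ 2, so there is no saddle point; optimal play is mixed.
Let the row player play T with probability p. Expected payoff against C1: 3p + (-6)(1−p) = 9p − 6; against C2: (-1)p + 2(1−p) = −3p + 2.
Setting these equal: 9p − 6 = −3p + 2 ⇒ 12p = 8 ⇒ p = 2/3, and the value is (9)·(2/3) − 6 = 0.
For the column player: with q = P(C1), equating T's and B's payoffs gives 4q − 1 = −8q + 2 ⇒ q = 1/4.

2/3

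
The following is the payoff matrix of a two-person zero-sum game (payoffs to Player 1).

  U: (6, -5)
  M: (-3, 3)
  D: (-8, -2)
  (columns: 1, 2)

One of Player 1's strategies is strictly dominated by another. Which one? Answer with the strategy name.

M gives a strictly higher payoff than D against every column: -3 > -8, 3 > -2.
So D is strictly dominated and Player 1 never plays it.

D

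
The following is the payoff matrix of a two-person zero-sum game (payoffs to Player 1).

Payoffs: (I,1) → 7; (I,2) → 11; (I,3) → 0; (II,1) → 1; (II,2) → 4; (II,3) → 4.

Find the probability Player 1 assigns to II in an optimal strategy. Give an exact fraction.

Row minima: I → 0, II → 1; maximin = 1.
Column maxima: 1 → 7, 2 → 11, 3 → 4; minimax = 4.
1 ≠ 4, so there is no saddle point; optimal play is mixed.
2 is strictly dominated by 1 (it gives Player 1 strictly more in every row), so Player 2 never plays it.
On the remaining 2×2 (I, II vs 1, 3):
Let Player 1 play I with probability p. Expected payoff against 1: 7p + 1(1−p) = 6p + 1; against 3: 0p + 4(1−p) = −4p + 4.
Setting these equal: 6p + 1 = −4p + 4 ⇒ 10p = 3 ⇒ p = 3/10, and the value is (6)·(3/10) + 1 = 14/5.
For Player 2: with q = P(1), equating I's and II's payoffs gives 7q = −3q + 4 ⇒ q = 2/5.

7/10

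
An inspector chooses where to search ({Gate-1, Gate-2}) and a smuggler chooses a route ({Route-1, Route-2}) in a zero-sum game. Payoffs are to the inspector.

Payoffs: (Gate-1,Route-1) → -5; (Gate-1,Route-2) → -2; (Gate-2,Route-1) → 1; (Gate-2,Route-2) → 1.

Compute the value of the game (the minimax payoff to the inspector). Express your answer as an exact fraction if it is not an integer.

Row minima: Gate-1 → -5, Gate-2 → 1; maximin = 1.
Column maxima: Route-1 → 1, Route-2 → 1; minimax = 1.
Since maximin = minimax = 1, there is a saddle point and the value is 1.

1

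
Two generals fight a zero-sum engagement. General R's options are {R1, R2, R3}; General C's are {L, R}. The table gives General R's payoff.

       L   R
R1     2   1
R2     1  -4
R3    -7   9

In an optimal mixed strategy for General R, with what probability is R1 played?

Row minima: R1 → 1, R2 → -4, R3 → -7; maximin = 1.
Column maxima: L → 2, R → 9; minimax = 2.
1 ≠ 2, so there is no saddle point; optimal play is mixed.
R2 is strictly dominated by R1, so General R never plays it.
On the remaining 2×2 (R1, R3 vs L, R):
Let General R play R1 with probability p. Expected payoff against L: 2p + (-7)(1−p) = 9p − 7; against R: 1p + 9(1−p) = −8p + 9.
Setting these equal: 9p − 7 = −8p + 9 ⇒ 17p = 16 ⇒ p = 16/17, and the value is (9)·(16/17) − 7 = 25/17.
For General C: with q = P(L), equating R1's and R3's payoffs gives q + 1 = −16q + 9 ⇒ q = 8/17.

16/17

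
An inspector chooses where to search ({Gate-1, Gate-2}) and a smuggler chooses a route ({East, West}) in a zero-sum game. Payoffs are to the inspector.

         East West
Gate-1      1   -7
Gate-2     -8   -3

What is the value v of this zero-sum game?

-59/13

Row minima: Gate-1 → -7, Gate-2 → -8; maximin = -7.
Column maxima: East → 1, West → -3; minimax = -3.
-7 ≠ -3, so there is no saddle point; optimal play is mixed.
Let the inspector play Gate-1 with probability p. Expected payoff against East: 1p + (-8)(1−p) = 9p − 8; against West: (-7)p + (-3)(1−p) = −4p − 3.
Setting these equal: 9p − 8 = −4p − 3 ⇒ 13p = 5 ⇒ p = 5/13, and the value is (9)·(5/13) − 8 = -59/13.
For the smuggler: with q = P(East), equating Gate-1's and Gate-2's payoffs gives 8q − 7 = −5q − 3 ⇒ q = 4/13.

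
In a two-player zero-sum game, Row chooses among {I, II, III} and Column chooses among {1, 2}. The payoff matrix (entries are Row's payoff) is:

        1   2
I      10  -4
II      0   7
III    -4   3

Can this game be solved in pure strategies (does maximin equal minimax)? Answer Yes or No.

No

Row minima: I → -4, II → 0, III → -4; maximin = 0.
Column maxima: 1 → 10, 2 → 7; minimax = 7.
0 ≠ 7, so no pure-strategy equilibrium exists.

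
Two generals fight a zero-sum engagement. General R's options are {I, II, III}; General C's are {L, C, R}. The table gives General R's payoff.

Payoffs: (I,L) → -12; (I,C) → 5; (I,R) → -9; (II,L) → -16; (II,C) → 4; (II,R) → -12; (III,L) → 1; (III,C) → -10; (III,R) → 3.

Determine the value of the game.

Row minima: I → -12, II → -16, III → -10; maximin = -10.
Column maxima: L → 1, C → 5, R → 3; minimax = 1.
-10 ≠ 1, so there is no saddle point; optimal play is mixed.
II is strictly dominated by I, so General R never plays it.
R is strictly dominated by L (it gives General R strictly more in every row), so General C never plays it.
On the remaining 2×2 (I, III vs L, C):
Let General R play I with probability p. Expected payoff against L: (-12)p + 1(1−p) = −13p + 1; against C: 5p + (-10)(1−p) = 15p − 10.
Setting these equal: −13p + 1 = 15p − 10 ⇒ −28p = -11 ⇒ p = 11/28, and the value is (-13)·(11/28) + 1 = -115/28.
For General C: with q = P(L), equating I's and III's payoffs gives −17q + 5 = 11q − 10 ⇒ q = 15/28.

-115/28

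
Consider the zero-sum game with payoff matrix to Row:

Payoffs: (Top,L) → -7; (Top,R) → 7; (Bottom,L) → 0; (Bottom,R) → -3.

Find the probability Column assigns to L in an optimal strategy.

10/17

Row minima: Top → -7, Bottom → -3; maximin = -3.
Column maxima: L → 0, R → 7; minimax = 0.
-3 ≠ 0, so there is no saddle point; optimal play is mixed.
Let Row play Top with probability p. Expected payoff against L: (-7)p + 0(1−p) = −7p; against R: 7p + (-3)(1−p) = 10p − 3.
Setting these equal: −7p = 10p − 3 ⇒ −17p = -3 ⇒ p = 3/17, and the value is (-7)·(3/17) = -21/17.
For Column: with q = P(L), equating Top's and Bottom's payoffs gives −14q + 7 = 3q − 3 ⇒ q = 10/17.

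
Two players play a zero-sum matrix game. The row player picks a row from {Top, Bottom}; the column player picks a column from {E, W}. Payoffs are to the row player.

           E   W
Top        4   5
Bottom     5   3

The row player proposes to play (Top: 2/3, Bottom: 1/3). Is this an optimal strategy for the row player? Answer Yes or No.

Against E this mix gives (2/3)·4 + (1/3)·5 = 13/3.
Against W this mix gives (2/3)·5 + (1/3)·3 = 13/3.
All of the column player's active replies (E, W) yield 13/3, and no column does worse for the row player. The mix makes the column player indifferent and guarantees 13/3, so it is optimal.

Yes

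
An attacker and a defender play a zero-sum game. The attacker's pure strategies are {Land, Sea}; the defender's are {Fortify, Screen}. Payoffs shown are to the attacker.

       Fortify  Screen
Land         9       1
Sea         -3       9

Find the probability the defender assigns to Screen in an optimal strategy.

3/5

Row minima: Land → 1, Sea → -3; maximin = 1.
Column maxima: Fortify → 9, Screen → 9; minimax = 9.
1 ≠ 9, so there is no saddle point; optimal play is mixed.
Let the attacker play Land with probability p. Expected payoff against Fortify: 9p + (-3)(1−p) = 12p − 3; against Screen: 1p + 9(1−p) = −8p + 9.
Setting these equal: 12p − 3 = −8p + 9 ⇒ 20p = 12 ⇒ p = 3/5, and the value is (12)·(3/5) − 3 = 21/5.
For the defender: with q = P(Fortify), equating Land's and Sea's payoffs gives 8q + 1 = −12q + 9 ⇒ q = 2/5.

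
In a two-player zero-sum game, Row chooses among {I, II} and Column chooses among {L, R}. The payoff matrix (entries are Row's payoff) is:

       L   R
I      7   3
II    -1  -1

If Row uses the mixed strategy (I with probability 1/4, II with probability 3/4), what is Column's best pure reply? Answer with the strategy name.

R

If Column plays L, Row's expected payoff is (1/4)·7 + (3/4)·(-1) = 1.
If Column plays R, Row's expected payoff is (1/4)·3 + (3/4)·(-1) = 0.
Column minimizes Row's payoff; the smallest is 0, so the best response is R.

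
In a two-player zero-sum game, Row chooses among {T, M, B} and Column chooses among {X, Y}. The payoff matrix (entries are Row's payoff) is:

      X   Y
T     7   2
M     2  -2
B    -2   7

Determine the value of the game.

Row minima: T → 2, M → -2, B → -2; maximin = 2.
Column maxima: X → 7, Y → 7; minimax = 7.
2 ≠ 7, so there is no saddle point; optimal play is mixed.
M is strictly dominated by T, so Row never plays it.
On the remaining 2×2 (T, B vs X, Y):
Let Row play T with probability p. Expected payoff against X: 7p + (-2)(1−p) = 9p − 2; against Y: 2p + 7(1−p) = −5p + 7.
Setting these equal: 9p − 2 = −5p + 7 ⇒ 14p = 9 ⇒ p = 9/14, and the value is (9)·(9/14) − 2 = 53/14.
For Column: with q = P(X), equating T's and B's payoffs gives 5q + 2 = −9q + 7 ⇒ q = 5/14.

53/14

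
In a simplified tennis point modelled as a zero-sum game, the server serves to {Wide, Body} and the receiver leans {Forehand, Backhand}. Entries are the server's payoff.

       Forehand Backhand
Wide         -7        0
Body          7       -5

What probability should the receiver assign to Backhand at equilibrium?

14/19

Row minima: Wide → -7, Body → -5; maximin = -5.
Column maxima: Forehand → 7, Backhand → 0; minimax = 0.
-5 ≠ 0, so there is no saddle point; optimal play is mixed.
Let the server play Wide with probability p. Expected payoff against Forehand: (-7)p + 7(1−p) = −14p + 7; against Backhand: 0p + (-5)(1−p) = 5p − 5.
Setting these equal: −14p + 7 = 5p − 5 ⇒ −19p = -12 ⇒ p = 12/19, and the value is (-14)·(12/19) + 7 = -35/19.
For the receiver: with q = P(Forehand), equating Wide's and Body's payoffs gives −7q = 12q − 5 ⇒ q = 5/19.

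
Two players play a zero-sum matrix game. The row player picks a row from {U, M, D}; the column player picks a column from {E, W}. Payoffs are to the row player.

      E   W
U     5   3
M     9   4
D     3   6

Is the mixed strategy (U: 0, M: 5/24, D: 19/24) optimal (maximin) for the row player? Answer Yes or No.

No

Against E this mix gives (5/24)·9 + (19/24)·3 = 17/4.
Against W this mix gives (5/24)·4 + (19/24)·6 = 67/12.
The column player will play E, holding the row player to 17/4. Shifting weight toward the row that does better against E would raise this floor (the equalizing mix achieves 21/4 against both E and W), so the proposed strategy is not optimal.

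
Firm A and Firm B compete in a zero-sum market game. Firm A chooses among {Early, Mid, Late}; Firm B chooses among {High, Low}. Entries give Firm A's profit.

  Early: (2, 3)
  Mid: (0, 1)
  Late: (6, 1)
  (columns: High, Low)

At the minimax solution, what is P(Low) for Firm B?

Row minima: Early → 2, Mid → 0, Late → 1; maximin = 2.
Column maxima: High → 6, Low → 3; minimax = 3.
2 ≠ 3, so there is no saddle point; optimal play is mixed.
Mid is strictly dominated by Early, so Firm A never plays it.
On the remaining 2×2 (Early, Late vs High, Low):
Let Firm A play Early with probability p. Expected payoff against High: 2p + 6(1−p) = −4p + 6; against Low: 3p + 1(1−p) = 2p + 1.
Setting these equal: −4p + 6 = 2p + 1 ⇒ −6p = -5 ⇒ p = 5/6, and the value is (-4)·(5/6) + 6 = 8/3.
For Firm B: with q = P(High), equating Early's and Late's payoffs gives −q + 3 = 5q + 1 ⇒ q = 1/3.

2/3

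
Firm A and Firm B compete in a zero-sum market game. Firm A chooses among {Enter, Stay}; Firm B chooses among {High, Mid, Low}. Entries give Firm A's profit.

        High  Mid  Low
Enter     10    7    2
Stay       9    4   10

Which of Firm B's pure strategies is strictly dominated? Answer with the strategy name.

Mid holds Firm A's payoff strictly below High in every row: 7 < 10, 4 < 9.
So High is strictly dominated for Firm B.

High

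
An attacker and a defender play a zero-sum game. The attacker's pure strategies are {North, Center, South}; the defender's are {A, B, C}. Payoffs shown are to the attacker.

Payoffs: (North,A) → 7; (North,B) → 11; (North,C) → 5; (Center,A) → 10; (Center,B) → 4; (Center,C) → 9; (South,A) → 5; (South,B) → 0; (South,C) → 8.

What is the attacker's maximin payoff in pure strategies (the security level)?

5

Row minima: North → 5, Center → 4, South → 0.
The best of these is 5.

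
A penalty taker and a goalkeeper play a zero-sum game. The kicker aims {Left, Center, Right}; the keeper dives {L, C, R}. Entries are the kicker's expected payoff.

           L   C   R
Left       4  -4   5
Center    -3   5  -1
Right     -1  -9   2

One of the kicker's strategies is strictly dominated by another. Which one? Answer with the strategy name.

Left gives a strictly higher payoff than Right against every column: 4 > -1, -4 > -9, 5 > 2.
So Right is strictly dominated and the kicker never plays it.

Right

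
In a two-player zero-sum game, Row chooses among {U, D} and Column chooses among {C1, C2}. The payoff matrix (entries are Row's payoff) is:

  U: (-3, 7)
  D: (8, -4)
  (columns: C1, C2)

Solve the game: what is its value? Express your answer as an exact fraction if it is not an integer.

2

Row minima: U → -3, D → -4; maximin = -3.
Column maxima: C1 → 8, C2 → 7; minimax = 7.
-3 ≠ 7, so there is no saddle point; optimal play is mixed.
Let Row play U with probability p. Expected payoff against C1: (-3)p + 8(1−p) = −11p + 8; against C2: 7p + (-4)(1−p) = 11p − 4.
Setting these equal: −11p + 8 = 11p − 4 ⇒ −22p = -12 ⇒ p = 6/11, and the value is (-11)·(6/11) + 8 = 2.
For Column: with q = P(C1), equating U's and D's payoffs gives −10q + 7 = 12q − 4 ⇒ q = 1/2.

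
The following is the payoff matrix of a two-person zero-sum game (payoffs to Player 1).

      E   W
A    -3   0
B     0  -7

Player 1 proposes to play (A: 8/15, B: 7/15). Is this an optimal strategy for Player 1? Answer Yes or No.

Against E this mix gives (8/15)·(-3) + (7/15)·0 = -8/5.
Against W this mix gives (8/15)·0 + (7/15)·(-7) = -49/15.
Player 2 will play W, holding Player 1 to -49/15. Shifting weight toward the row that does better against W would raise this floor (the equalizing mix achieves -21/10 against both W and E), so the proposed strategy is not optimal.

No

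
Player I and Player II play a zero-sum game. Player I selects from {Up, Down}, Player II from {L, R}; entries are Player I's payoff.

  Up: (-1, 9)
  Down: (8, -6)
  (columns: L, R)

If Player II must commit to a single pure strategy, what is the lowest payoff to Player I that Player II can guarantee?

8

Column maxima: L → 8, R → 9.
The smallest of these is 8.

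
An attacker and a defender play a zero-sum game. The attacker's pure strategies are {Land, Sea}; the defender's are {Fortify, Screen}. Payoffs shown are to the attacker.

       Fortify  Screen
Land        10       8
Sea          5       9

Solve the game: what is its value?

25/3

Row minima: Land → 8, Sea → 5; maximin = 8.
Column maxima: Fortify → 10, Screen → 9; minimax = 9.
8 ≠ 9, so there is no saddle point; optimal play is mixed.
Let the attacker play Land with probability p. Expected payoff against Fortify: 10p + 5(1−p) = 5p + 5; against Screen: 8p + 9(1−p) = −p + 9.
Setting these equal: 5p + 5 = −p + 9 ⇒ 6p = 4 ⇒ p = 2/3, and the value is (5)·(2/3) + 5 = 25/3.
For the defender: with q = P(Fortify), equating Land's and Sea's payoffs gives 2q + 8 = −4q + 9 ⇒ q = 1/6.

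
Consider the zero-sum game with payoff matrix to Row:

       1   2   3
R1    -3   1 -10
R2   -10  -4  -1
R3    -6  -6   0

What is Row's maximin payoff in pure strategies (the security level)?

Row minima: R1 → -10, R2 → -10, R3 → -6.
The best of these is -6.

-6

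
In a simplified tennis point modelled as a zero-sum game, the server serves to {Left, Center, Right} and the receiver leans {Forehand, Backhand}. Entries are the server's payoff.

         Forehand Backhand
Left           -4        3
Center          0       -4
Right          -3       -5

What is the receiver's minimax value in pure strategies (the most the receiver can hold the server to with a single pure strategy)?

0

Column maxima: Forehand → 0, Backhand → 3.
The smallest of these is 0.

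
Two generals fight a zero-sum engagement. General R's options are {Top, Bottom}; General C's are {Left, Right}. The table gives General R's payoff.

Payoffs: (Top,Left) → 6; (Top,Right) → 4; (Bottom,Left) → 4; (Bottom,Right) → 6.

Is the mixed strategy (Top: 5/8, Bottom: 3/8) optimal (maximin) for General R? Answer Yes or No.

Against Left this mix gives (5/8)·6 + (3/8)·4 = 21/4.
Against Right this mix gives (5/8)·4 + (3/8)·6 = 19/4.
General C will play Right, holding General R to 19/4. Shifting weight toward the row that does better against Right would raise this floor (the equalizing mix achieves 5 against both Right and Left), so the proposed strategy is not optimal.

No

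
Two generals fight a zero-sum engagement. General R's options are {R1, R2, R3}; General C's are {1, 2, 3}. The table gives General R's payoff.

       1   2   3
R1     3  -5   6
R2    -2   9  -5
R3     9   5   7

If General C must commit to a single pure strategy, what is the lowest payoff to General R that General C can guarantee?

7

Column maxima: 1 → 9, 2 → 9, 3 → 7.
The smallest of these is 7.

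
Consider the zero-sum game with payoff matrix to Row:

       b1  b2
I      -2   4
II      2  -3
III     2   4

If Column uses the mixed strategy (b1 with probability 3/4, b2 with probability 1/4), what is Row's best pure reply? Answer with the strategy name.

Expected payoff of I: (3/4)·(-2) + (1/4)·4 = -1/2.
Expected payoff of II: (3/4)·2 + (1/4)·(-3) = 3/4.
Expected payoff of III: (3/4)·2 + (1/4)·4 = 5/2.
The largest is 5/2, so Row's best response is III.

III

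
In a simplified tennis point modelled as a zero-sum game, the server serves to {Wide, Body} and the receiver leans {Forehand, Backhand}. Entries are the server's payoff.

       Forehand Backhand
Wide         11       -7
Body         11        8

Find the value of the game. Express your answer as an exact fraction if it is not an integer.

Row minima: Wide → -7, Body → 8; maximin = 8.
Column maxima: Forehand → 11, Backhand → 8; minimax = 8.
Since maximin = minimax = 8, there is a saddle point and the value is 8.

8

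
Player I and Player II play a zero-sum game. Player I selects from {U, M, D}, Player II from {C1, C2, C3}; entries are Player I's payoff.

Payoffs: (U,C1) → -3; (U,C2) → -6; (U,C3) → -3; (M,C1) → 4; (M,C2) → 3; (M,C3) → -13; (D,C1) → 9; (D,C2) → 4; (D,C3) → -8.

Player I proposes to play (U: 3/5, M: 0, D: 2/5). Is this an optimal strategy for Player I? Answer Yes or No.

Against C1 this mix gives (3/5)·(-3) + (2/5)·9 = 9/5.
Against C2 this mix gives (3/5)·(-6) + (2/5)·4 = -2.
Against C3 this mix gives (3/5)·(-3) + (2/5)·(-8) = -5.
Player II will play C3, holding Player I to -5. Shifting weight toward the row that does better against C3 would raise this floor (the equalizing mix achieves -4 against both C3 and C2), so the proposed strategy is not optimal.

No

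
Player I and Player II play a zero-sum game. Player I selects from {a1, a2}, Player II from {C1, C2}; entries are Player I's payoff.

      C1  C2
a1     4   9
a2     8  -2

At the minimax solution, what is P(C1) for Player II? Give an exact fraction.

Row minima: a1 → 4, a2 → -2; maximin = 4.
Column maxima: C1 → 8, C2 → 9; minimax = 8.
4 ≠ 8, so there is no saddle point; optimal play is mixed.
Let Player I play a1 with probability p. Expected payoff against C1: 4p + 8(1−p) = −4p + 8; against C2: 9p + (-2)(1−p) = 11p − 2.
Setting these equal: −4p + 8 = 11p − 2 ⇒ −15p = -10 ⇒ p = 2/3, and the value is (-4)·(2/3) + 8 = 16/3.
For Player II: with q = P(C1), equating a1's and a2's payoffs gives −5q + 9 = 10q − 2 ⇒ q = 11/15.

11/15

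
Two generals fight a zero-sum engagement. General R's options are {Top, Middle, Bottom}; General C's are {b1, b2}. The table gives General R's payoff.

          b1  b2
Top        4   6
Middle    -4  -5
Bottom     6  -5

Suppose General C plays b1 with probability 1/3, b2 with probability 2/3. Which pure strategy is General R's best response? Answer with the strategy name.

Expected payoff of Top: (1/3)·4 + (2/3)·6 = 16/3.
Expected payoff of Middle: (1/3)·(-4) + (2/3)·(-5) = -14/3.
Expected payoff of Bottom: (1/3)·6 + (2/3)·(-5) = -4/3.
The largest is 16/3, so General R's best response is Top.

Top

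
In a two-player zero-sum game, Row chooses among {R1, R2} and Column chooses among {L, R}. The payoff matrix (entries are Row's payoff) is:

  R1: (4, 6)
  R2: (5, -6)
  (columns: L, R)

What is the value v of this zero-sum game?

54/13

Row minima: R1 → 4, R2 → -6; maximin = 4.
Column maxima: L → 5, R → 6; minimax = 5.
4 ≠ 5, so there is no saddle point; optimal play is mixed.
Let Row play R1 with probability p. Expected payoff against L: 4p + 5(1−p) = −p + 5; against R: 6p + (-6)(1−p) = 12p − 6.
Setting these equal: −p + 5 = 12p − 6 ⇒ −13p = -11 ⇒ p = 11/13, and the value is (-1)·(11/13) + 5 = 54/13.
For Column: with q = P(L), equating R1's and R2's payoffs gives −2q + 6 = 11q − 6 ⇒ q = 12/13.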